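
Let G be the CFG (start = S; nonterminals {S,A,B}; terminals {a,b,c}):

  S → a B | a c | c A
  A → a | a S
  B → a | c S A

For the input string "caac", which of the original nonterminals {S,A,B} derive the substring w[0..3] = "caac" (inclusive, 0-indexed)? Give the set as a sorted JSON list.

Convert to CNF:
  S -> T0 B | T0 T1 | T1 A
  A -> T0 S | a
  B -> T1 X2 | a
  T0 -> a
  T1 -> c
  X2 -> S A

CYK fill — only the sub-triangle for w[0..3]:
  T[0,0] 'c' = {T1}  orig:{}
  T[1,1] 'a' = {A,B,T0}  orig:{A,B}
  T[2,2] 'a' = {A,B,T0}  orig:{A,B}
  T[3,3] 'c' = {T1}  orig:{}
  T[0,1] 'ca' = {S}
  T[1,2] 'aa' = {S}
  T[2,3] 'ac' = {S}
  T[0,2] 'caa' = {X2}  orig:{}
  T[1,3] 'aac' = {A}
  T[0,3] 'caac' = {S}

Original NTs in T[0,3] deriving "caac": ["S"]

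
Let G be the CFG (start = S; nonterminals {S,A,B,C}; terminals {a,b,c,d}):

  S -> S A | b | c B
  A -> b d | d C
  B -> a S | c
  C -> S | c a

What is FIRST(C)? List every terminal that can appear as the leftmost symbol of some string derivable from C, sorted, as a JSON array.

FIRST iteration:
round 1:
  A via A→b d: +{b}
  A via A→d C: +{d}
  B via B→a S: +{a}
  B via B→c: +{c}
  C via C→c a: +{c}
  S via S→b: +{b}
  S via S→c B: +{c}
  FIRST[S]={b,c}  FIRST[A]={b,d}  FIRST[B]={a,c}  FIRST[C]={c}
round 2:
  C via C→S: +{b}
  FIRST[S]={b,c}  FIRST[A]={b,d}  FIRST[B]={a,c}  FIRST[C]={b,c}
round 3: (no change)
  FIRST[S]={b,c}  FIRST[A]={b,d}  FIRST[B]={a,c}  FIRST[C]={b,c}

FIRST(C) = ["b", "c"]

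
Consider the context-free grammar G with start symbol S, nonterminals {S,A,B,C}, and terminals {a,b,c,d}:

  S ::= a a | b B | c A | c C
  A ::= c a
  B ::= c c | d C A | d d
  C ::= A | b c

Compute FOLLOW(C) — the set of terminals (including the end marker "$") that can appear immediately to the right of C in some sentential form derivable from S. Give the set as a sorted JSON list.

FIRST sets, iterate to fixpoint:
iter 1:
  A via A→c a: +{c}
  B via B→c c: +{c}
  B via B→d C A: +{d}
  C via C→A: +{c}
  C via C→b c: +{b}
  S via S→a a: +{a}
  S via S→b B: +{b}
  S via S→c A: +{c}
  FIRST[S]={a,b,c}  FIRST[A]={c}  FIRST[B]={c,d}  FIRST[C]={b,c}
iter 2: (stable)
  FIRST[S]={a,b,c}  FIRST[A]={c}  FIRST[B]={c,d}  FIRST[C]={b,c}

Compute FOLLOW by fixpoint:
seed FOLLOW(S) with $
iter 1:
  B→d C A: FOLLOW(C) ⊇ FIRST(A) = {c}; new: +{c}
  C→A: FOLLOW(A) ⊇ FOLLOW(C) ⊇ {c}; new: +{c}
  S→b B: FOLLOW(B) ⊇ FOLLOW(S) ⊇ {$}; new: +{$}
  S→c A: FOLLOW(A) ⊇ FOLLOW(S) ⊇ {$}; new: +{$}
  S→c C: FOLLOW(C) ⊇ FOLLOW(S) ⊇ {$}; new: +{$}
  FOLLOW(S)={$}  FOLLOW(A)={$,c}  FOLLOW(B)={$}  FOLLOW(C)={$,c}
iter 2: — fixpoint
  FOLLOW(S)={$}  FOLLOW(A)={$,c}  FOLLOW(B)={$}  FOLLOW(C)={$,c}

FOLLOW(C) = ["$", "c"]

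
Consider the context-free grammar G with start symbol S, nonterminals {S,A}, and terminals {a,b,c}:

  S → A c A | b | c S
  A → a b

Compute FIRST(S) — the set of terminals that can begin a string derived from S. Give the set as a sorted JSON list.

FIRST sets, iterate to fixpoint:
pass 1:
  A via A→a b: +{a}
  S via S→A c A: +{a}
  S via S→b: +{b}
  S via S→c S: +{c}
  FIRST(S)={a,b,c}  FIRST(A)={a}
pass 2: done
  FIRST(S)={a,b,c}  FIRST(A)={a}

FIRST(S) = ["a", "b", "c"]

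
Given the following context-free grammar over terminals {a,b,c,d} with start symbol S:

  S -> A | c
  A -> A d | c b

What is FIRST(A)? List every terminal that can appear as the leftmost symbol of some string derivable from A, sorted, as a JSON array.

FIRST sets, iterate to fixpoint:
pass 1:
  A via A→c b: +{c}
  S via S→A: +{c}
  S: {c}  A: {c}
pass 2: — fixpoint
  S: {c}  A: {c}

FIRST(A) = ["c"]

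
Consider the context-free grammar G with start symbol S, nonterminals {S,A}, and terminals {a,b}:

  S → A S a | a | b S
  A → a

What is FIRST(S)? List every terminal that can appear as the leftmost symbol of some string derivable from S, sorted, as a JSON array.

FIRST iteration:
round 1:
  A via A→a: +{a}
  S via S→A S a: +{a}
  S via S→b S: +{b}
  S: {a,b}  A: {a}
round 2: — fixpoint
  S: {a,b}  A: {a}

FIRST(S) = ["a", "b"]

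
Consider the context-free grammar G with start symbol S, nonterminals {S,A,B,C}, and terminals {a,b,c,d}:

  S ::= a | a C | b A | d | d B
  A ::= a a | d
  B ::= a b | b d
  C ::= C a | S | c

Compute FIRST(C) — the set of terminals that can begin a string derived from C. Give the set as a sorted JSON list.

FIRST iteration:
pass 1:
  A via A→a a: +{a}
  A via A→d: +{d}
  B via B→a b: +{a}
  B via B→b d: +{b}
  C via C→c: +{c}
  S via S→a: +{a}
  S via S→b A: +{b}
  S via S→d: +{d}
  S: {a,b,d}  A: {a,d}  B: {a,b}  C: {c}
pass 2:
  C via C→S: +{a,b,d}
  S: {a,b,d}  A: {a,d}  B: {a,b}  C: {a,b,c,d}
pass 3: (stable)
  S: {a,b,d}  A: {a,d}  B: {a,b}  C: {a,b,c,d}

FIRST(C) = ["a", "b", "c", "d"]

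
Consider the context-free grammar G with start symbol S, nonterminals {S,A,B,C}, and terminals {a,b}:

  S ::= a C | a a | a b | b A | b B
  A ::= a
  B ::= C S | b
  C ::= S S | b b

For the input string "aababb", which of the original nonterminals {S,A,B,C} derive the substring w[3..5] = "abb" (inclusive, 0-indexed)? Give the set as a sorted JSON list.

Convert to CNF:
  S -> T0 A | T0 B | T1 C | T1 T0 | T1 T1
  A -> a
  B -> C S | b
  C -> S S | T0 T0
  T0 -> b
  T1 -> a

CYK table (by increasing span), restricted to cells inside w[3..5]:
  [3..3]={A,T1}  "a"  orig:{A}
  [4..4]={B,T0}  "b"  orig:{B}
  [5..5]={B,T0}  "b"  orig:{B}
  [3..4]={S}  "ab"
  [4..5]={C,S}  "bb"
  [3..5]={S}  "abb"

Original NTs in T[3,5] deriving "abb": ["S"]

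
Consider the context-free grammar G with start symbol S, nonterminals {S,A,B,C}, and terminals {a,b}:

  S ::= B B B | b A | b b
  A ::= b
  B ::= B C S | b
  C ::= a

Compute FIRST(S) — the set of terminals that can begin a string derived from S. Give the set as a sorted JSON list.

FIRST iteration:
iter 1:
  A via A→b: +{b}
  B via B→b: +{b}
  C via C→a: +{a}
  S via S→B B B: +{b}
  FIRST[S]={b}  FIRST[A]={b}  FIRST[B]={b}  FIRST[C]={a}
iter 2: (no change)
  FIRST[S]={b}  FIRST[A]={b}  FIRST[B]={b}  FIRST[C]={a}

FIRST(S) = ["b"]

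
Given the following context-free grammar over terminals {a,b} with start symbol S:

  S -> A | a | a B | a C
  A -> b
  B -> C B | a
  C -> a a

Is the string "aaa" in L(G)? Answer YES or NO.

CNF form of G:
  S -> T0 B | T0 C | a | b
  A -> b
  B -> C B | a
  C -> T0 T0
  T0 -> a

CYK table (by increasing span):
  T[0,0] 'a' = {B,S,T0}  orig:{B,S}
  T[1,1] 'a' = {B,S,T0}  orig:{B,S}
  T[2,2] 'a' = {B,S,T0}  orig:{B,S}
  T[0,1] 'aa' = {C,S}
  T[1,2] 'aa' = {C,S}
  T[0,2] 'aaa' = {B,S}

S ∈ T[0,2] ⇒ YES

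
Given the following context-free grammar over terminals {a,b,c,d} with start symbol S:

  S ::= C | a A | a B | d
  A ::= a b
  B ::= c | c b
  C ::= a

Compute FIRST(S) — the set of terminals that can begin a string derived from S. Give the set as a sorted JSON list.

FIRST iteration:
iter 1:
  A via A→a b: +{a}
  B via B→c: +{c}
  C via C→a: +{a}
  S via S→C: +{a}
  S via S→d: +{d}
  FIRST[S]={a,d}  FIRST[A]={a}  FIRST[B]={c}  FIRST[C]={a}
iter 2: — fixpoint
  FIRST[S]={a,d}  FIRST[A]={a}  FIRST[B]={c}  FIRST[C]={a}

FIRST(S) = ["a", "d"]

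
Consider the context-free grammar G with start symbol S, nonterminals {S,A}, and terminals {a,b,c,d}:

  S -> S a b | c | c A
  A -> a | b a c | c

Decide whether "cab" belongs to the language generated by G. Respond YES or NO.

Convert to CNF:
  S -> S X4 | T2 A | c
  A -> T0 X3 | a | c
  T0 -> b
  T1 -> a
  T2 -> c
  X3 -> T1 T2
  X4 -> T1 T0

Fill CYK table bottom-up:
  T[0,0] 'c' = {A,S,T2}  orig:{A,S}
  T[1,1] 'a' = {A,T1}  orig:{A}
  T[2,2] 'b' = {T0}  orig:{}
  T[0,1] 'ca' = {S}
  T[1,2] 'ab' = {X4}  orig:{}
  T[0,2] 'cab' = {S}

S ∈ T[0,2] ⇒ YES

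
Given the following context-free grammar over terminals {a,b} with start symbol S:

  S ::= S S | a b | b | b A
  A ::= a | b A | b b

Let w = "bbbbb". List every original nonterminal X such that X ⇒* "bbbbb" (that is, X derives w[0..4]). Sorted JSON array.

Convert to CNF:
  S -> S S | T0 A | T1 T0 | b
  A -> T0 A | T0 T0 | a
  T0 -> b
  T1 -> a

Fill CYK table bottom-up, restricted to cells inside w[0..4]:
  cell(0,0) b: {S,T0}  orig:{S}
  cell(1,1) b: {S,T0}  orig:{S}
  cell(2,2) b: {S,T0}  orig:{S}
  cell(3,3) b: {S,T0}  orig:{S}
  cell(4,4) b: {S,T0}  orig:{S}
  cell(0,1) bb: {A,S}
  cell(1,2) bb: {A,S}
  cell(2,3) bb: {A,S}
  cell(3,4) bb: {A,S}
  cell(0,2) bbb: {A,S}
  cell(1,3) bbb: {A,S}
  cell(2,4) bbb: {A,S}
  cell(0,3) bbbb: {A,S}
  cell(1,4) bbbb: {A,S}
  cell(0,4) bbbbb: {A,S}

Original NTs in T[0,4] deriving "bbbbb": ["A", "S"]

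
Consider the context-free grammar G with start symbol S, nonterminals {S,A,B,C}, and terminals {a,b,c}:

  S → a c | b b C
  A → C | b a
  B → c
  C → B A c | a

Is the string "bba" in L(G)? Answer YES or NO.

CNF form of G:
  S -> T1 X5 | T2 T0
  A -> B X3 | T1 T2 | a
  B -> c
  C -> B X4 | a
  T0 -> c
  T1 -> b
  T2 -> a
  X3 -> A T0
  X4 -> A T0
  X5 -> T1 C

CYK fill:
  [0..0]={T1}  "b"  orig:{}
  [1..1]={T1}  "b"  orig:{}
  [2..2]={A,C,T2}  "a"  orig:{A,C}
  [0..1]=∅  "bb"
  [1..2]={A,X5}  "ba"  orig:{A}
  [0..2]={S}  "bba"

S ∈ T[0,2] ⇒ YES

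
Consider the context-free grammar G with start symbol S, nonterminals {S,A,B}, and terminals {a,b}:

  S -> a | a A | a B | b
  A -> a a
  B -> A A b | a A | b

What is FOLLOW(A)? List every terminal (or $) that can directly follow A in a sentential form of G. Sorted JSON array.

FIRST sets, iterate to fixpoint:
[1]
  A via A→a a: +{a}
  B via B→A A b: +{a}
  B via B→b: +{b}
  S via S→a: +{a}
  S via S→b: +{b}
  FIRST(S)={a,b}  FIRST(A)={a}  FIRST(B)={a,b}
[2] (no change)
  FIRST(S)={a,b}  FIRST(A)={a}  FIRST(B)={a,b}

FOLLOW iteration:
seed FOLLOW(S) with $
pass 1:
  B→A A b: FOLLOW(A) ⊇ FIRST(A) = {a}; new: +{a}
  B→A A b: FOLLOW(A) ⊇ FIRST(b) = {b}; new: +{b}
  S→a A: FOLLOW(A) ⊇ FOLLOW(S) ⊇ {$}; new: +{$}
  S→a B: FOLLOW(B) ⊇ FOLLOW(S) ⊇ {$}; new: +{$}
  S: {$}  A: {$,a,b}  B: {$}
pass 2: (no change)
  S: {$}  A: {$,a,b}  B: {$}

FOLLOW(A) = ["$", "a", "b"]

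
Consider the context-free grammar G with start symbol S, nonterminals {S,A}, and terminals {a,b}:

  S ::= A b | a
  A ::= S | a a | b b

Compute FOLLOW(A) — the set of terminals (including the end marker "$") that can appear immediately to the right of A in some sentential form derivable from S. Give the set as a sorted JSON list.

FIRST iteration:
[1]
  A via A→a a: +{a}
  A via A→b b: +{b}
  S via S→A b: +{a,b}
  S: {a,b}  A: {a,b}
[2] (no change)
  S: {a,b}  A: {a,b}

Compute FOLLOW by fixpoint:
initialize: $ ∈ FOLLOW(S)
iter 1:
  S→A b: FOLLOW(A) ⊇ FIRST(b) = {b}; new: +{b}
  FOLLOW(S)={$}  FOLLOW(A)={b}
iter 2:
  A→S: FOLLOW(S) ⊇ FOLLOW(A) ⊇ {b}; new: +{b}
  FOLLOW(S)={$,b}  FOLLOW(A)={b}
iter 3: — fixpoint
  FOLLOW(S)={$,b}  FOLLOW(A)={b}

FOLLOW(A) = ["b"]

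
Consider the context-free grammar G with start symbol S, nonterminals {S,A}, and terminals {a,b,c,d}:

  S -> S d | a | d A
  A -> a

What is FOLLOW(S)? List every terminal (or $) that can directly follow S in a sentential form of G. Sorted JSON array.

FIRST iteration:
[1]
  A via A→a: +{a}
  S via S→a: +{a}
  S via S→d A: +{d}
  FIRST[S]={a,d}  FIRST[A]={a}
[2] (stable)
  FIRST[S]={a,d}  FIRST[A]={a}

FOLLOW iteration:
FOLLOW(S) := {$}
pass 1:
  S→S d: FOLLOW(S) ⊇ FIRST(d) = {d}; new: +{d}
  S→d A: FOLLOW(A) ⊇ FOLLOW(S) ⊇ {$,d}; new: +{$,d}
  S: {$,d}  A: {$,d}
pass 2: done
  S: {$,d}  A: {$,d}

FOLLOW(S) = ["$", "d"]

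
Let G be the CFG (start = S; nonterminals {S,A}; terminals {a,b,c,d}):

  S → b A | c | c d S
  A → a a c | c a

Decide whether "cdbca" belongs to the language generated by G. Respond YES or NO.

Convert to CNF:
  S -> T1 X5 | T2 A | c
  A -> T0 X4 | T1 T0
  T0 -> a
  T1 -> c
  T2 -> b
  T3 -> d
  X4 -> T0 T1
  X5 -> T3 S

CYK fill:
  [0..0]={S,T1}  "c"  orig:{S}
  [1..1]={T3}  "d"  orig:{}
  [2..2]={T2}  "b"  orig:{}
  [3..3]={S,T1}  "c"  orig:{S}
  [4..4]={T0}  "a"  orig:{}
  [0..1]=∅  "cd"
  [1..2]=∅  "db"
  [2..3]=∅  "bc"
  [3..4]={A}  "ca"
  [0..2]=∅  "cdb"
  [1..3]=∅  "dbc"
  [2..4]={S}  "bca"
  [0..3]=∅  "cdbc"
  [1..4]={X5}  "dbca"  orig:{}
  [0..4]={S}  "cdbca"

S ∈ T[0,4] ⇒ YES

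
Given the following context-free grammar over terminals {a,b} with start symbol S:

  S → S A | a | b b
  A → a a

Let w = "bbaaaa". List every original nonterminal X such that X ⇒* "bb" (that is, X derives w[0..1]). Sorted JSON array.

CNF form of G:
  S -> S A | T1 T1 | a
  A -> T0 T0
  T0 -> a
  T1 -> b

CYK table (by increasing span) — only the sub-triangle for w[0..1]:
  cell(0,0) b: {T1}  orig:{}
  cell(1,1) b: {T1}  orig:{}
  cell(0,1) bb: {S}

Original NTs in T[0,1] deriving "bb": ["S"]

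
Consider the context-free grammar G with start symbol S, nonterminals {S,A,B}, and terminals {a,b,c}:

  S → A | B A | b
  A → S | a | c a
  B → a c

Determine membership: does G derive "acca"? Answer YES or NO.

Convert to CNF:
  S -> B A | T0 T1 | a | b
  A -> B A | T0 T1 | a | b
  B -> T1 T0
  T0 -> c
  T1 -> a

CYK fill:
  [0..0]={A,S,T1}  "a"  orig:{A,S}
  [1..1]={T0}  "c"  orig:{}
  [2..2]={T0}  "c"  orig:{}
  [3..3]={A,S,T1}  "a"  orig:{A,S}
  [0..1]={B}  "ac"
  [1..2]=∅  "cc"
  [2..3]={A,S}  "ca"
  [0..2]=∅  "acc"
  [1..3]=∅  "cca"
  [0..3]={A,S}  "acca"

S ∈ T[0,3] ⇒ YES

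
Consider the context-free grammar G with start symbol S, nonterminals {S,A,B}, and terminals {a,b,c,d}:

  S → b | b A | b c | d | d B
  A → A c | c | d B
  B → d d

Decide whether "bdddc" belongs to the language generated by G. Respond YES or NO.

CNF form of G:
  S -> T1 B | T2 A | T2 T0 | b | d
  A -> A T0 | T1 B | c
  B -> T1 T1
  T0 -> c
  T1 -> d
  T2 -> b

CYK table (by increasing span):
  [0..0]={S,T2}  "b"  orig:{S}
  [1..1]={S,T1}  "d"  orig:{S}
  [2..2]={S,T1}  "d"  orig:{S}
  [3..3]={S,T1}  "d"  orig:{S}
  [4..4]={A,T0}  "c"  orig:{A}
  [0..1]=∅  "bd"
  [1..2]={B}  "dd"
  [2..3]={B}  "dd"
  [3..4]=∅  "dc"
  [0..2]=∅  "bdd"
  [1..3]={A,S}  "ddd"
  [2..4]=∅  "ddc"
  [0..3]={S}  "bddd"
  [1..4]={A}  "dddc"
  [0..4]={S}  "bdddc"

S ∈ T[0,4] ⇒ YES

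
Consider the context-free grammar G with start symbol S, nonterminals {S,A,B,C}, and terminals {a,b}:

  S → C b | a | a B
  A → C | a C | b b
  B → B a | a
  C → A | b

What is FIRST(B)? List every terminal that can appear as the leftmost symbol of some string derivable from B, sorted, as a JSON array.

FIRST iteration:
iter 1:
  A via A→a C: +{a}
  A via A→b b: +{b}
  B via B→a: +{a}
  C via C→A: +{a,b}
  S via S→C b: +{a,b}
  S: {a,b}  A: {a,b}  B: {a}  C: {a,b}
iter 2: — fixpoint
  S: {a,b}  A: {a,b}  B: {a}  C: {a,b}

FIRST(B) = ["a"]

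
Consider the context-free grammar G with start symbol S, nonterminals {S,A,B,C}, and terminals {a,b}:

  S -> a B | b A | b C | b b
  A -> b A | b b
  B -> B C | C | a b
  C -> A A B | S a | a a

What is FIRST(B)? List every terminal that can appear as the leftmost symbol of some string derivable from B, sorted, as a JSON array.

FIRST sets, iterate to fixpoint:
pass 1:
  A via A→b A: +{b}
  B via B→a b: +{a}
  C via C→A A B: +{b}
  C via C→a a: +{a}
  S via S→a B: +{a}
  S via S→b A: +{b}
  FIRST(S)={a,b}  FIRST(A)={b}  FIRST(B)={a}  FIRST(C)={a,b}
pass 2:
  B via B→C: +{b}
  FIRST(S)={a,b}  FIRST(A)={b}  FIRST(B)={a,b}  FIRST(C)={a,b}
pass 3: done
  FIRST(S)={a,b}  FIRST(A)={b}  FIRST(B)={a,b}  FIRST(C)={a,b}

FIRST(B) = ["a", "b"]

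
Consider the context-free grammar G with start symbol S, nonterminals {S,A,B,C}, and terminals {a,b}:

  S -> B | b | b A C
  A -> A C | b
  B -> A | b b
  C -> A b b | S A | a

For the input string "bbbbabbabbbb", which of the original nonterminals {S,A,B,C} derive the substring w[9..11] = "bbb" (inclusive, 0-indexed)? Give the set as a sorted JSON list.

CNF form of G:
  S -> A C | T0 T0 | T0 X2 | b
  A -> A C | b
  B -> A C | T0 T0 | b
  C -> A X1 | S A | a
  T0 -> b
  X1 -> T0 T0
  X2 -> A C

CYK fill — only the sub-triangle for w[9..11]:
  T[9,9] 'b' = {A,B,S,T0}  orig:{A,B,S}
  T[10,10] 'b' = {A,B,S,T0}  orig:{A,B,S}
  T[11,11] 'b' = {A,B,S,T0}  orig:{A,B,S}
  T[9,10] 'bb' = {B,C,S,X1}  orig:{B,C,S}
  T[10,11] 'bb' = {B,C,S,X1}  orig:{B,C,S}
  T[9,11] 'bbb' = {A,B,C,S,X2}  orig:{A,B,C,S}

Original NTs in T[9,11] deriving "bbb": ["A", "B", "C", "S"]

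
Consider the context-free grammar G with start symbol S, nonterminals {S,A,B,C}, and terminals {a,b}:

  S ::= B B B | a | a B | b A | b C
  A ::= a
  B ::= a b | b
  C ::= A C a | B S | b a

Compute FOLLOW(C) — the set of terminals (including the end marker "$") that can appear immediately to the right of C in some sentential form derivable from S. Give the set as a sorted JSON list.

FIRST sets, iterate to fixpoint:
[1]
  A via A→a: +{a}
  B via B→a b: +{a}
  B via B→b: +{b}
  C via C→A C a: +{a}
  C via C→B S: +{b}
  S via S→B B B: +{a,b}
  FIRST[S]={a,b}  FIRST[A]={a}  FIRST[B]={a,b}  FIRST[C]={a,b}
[2] — fixpoint
  FIRST[S]={a,b}  FIRST[A]={a}  FIRST[B]={a,b}  FIRST[C]={a,b}

Compute FOLLOW by fixpoint:
initialize: $ ∈ FOLLOW(S)
iter 1:
  C→A C a: FOLLOW(A) ⊇ FIRST(C) = {a,b}; new: +{a,b}
  C→A C a: FOLLOW(C) ⊇ FIRST(a) = {a}; new: +{a}
  C→B S: FOLLOW(B) ⊇ FIRST(S) = {a,b}; new: +{a,b}
  C→B S: FOLLOW(S) ⊇ FOLLOW(C) ⊇ {a}; new: +{a}
  S→B B B: FOLLOW(B) ⊇ FOLLOW(S) ⊇ {$,a}; new: +{$}
  S→b A: FOLLOW(A) ⊇ FOLLOW(S) ⊇ {$,a}; new: +{$}
  S→b C: FOLLOW(C) ⊇ FOLLOW(S) ⊇ {$,a}; new: +{$}
  FOLLOW[S]={$,a}  FOLLOW[A]={$,a,b}  FOLLOW[B]={$,a,b}  FOLLOW[C]={$,a}
iter 2: — fixpoint
  FOLLOW[S]={$,a}  FOLLOW[A]={$,a,b}  FOLLOW[B]={$,a,b}  FOLLOW[C]={$,a}

FOLLOW(C) = ["$", "a"]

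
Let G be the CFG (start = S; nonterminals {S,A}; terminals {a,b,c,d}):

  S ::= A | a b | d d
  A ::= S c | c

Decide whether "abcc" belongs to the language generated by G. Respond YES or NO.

CNF form of G:
  S -> S T0 | T1 T2 | T3 T3 | c
  A -> S T0 | c
  T0 -> c
  T1 -> a
  T2 -> b
  T3 -> d

CYK table (by increasing span):
  T[0,0] 'a' = {T1}  orig:{}
  T[1,1] 'b' = {T2}  orig:{}
  T[2,2] 'c' = {A,S,T0}  orig:{A,S}
  T[3,3] 'c' = {A,S,T0}  orig:{A,S}
  T[0,1] 'ab' = {S}
  T[1,2] 'bc' = ∅
  T[2,3] 'cc' = {A,S}
  T[0,2] 'abc' = {A,S}
  T[1,3] 'bcc' = ∅
  T[0,3] 'abcc' = {A,S}

S ∈ T[0,3] ⇒ YES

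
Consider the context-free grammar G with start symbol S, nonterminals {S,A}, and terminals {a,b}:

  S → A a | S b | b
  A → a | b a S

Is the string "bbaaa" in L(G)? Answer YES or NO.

Convert to CNF:
  S -> A T1 | S T0 | b
  A -> T0 X2 | a
  T0 -> b
  T1 -> a
  X2 -> T1 S

CYK table (by increasing span):
  cell(0,0) b: {S,T0}  orig:{S}
  cell(1,1) b: {S,T0}  orig:{S}
  cell(2,2) a: {A,T1}  orig:{A}
  cell(3,3) a: {A,T1}  orig:{A}
  cell(4,4) a: {A,T1}  orig:{A}
  cell(0,1) bb: {S}
  cell(1,2) ba: ∅
  cell(2,3) aa: {S}
  cell(3,4) aa: {S}
  cell(0,2) bba: ∅
  cell(1,3) baa: ∅
  cell(2,4) aaa: {X2}  orig:{}
  cell(0,3) bbaa: ∅
  cell(1,4) baaa: {A}
  cell(0,4) bbaaa: ∅

S ∉ T[0,4] ⇒ NO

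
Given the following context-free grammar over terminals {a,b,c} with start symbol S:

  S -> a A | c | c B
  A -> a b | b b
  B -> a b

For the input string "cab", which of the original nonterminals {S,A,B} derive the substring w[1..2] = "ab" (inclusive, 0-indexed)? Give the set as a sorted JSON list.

CNF form of G:
  S -> T0 A | T2 B | c
  A -> T0 T1 | T1 T1
  B -> T0 T1
  T0 -> a
  T1 -> b
  T2 -> c

CYK table (by increasing span), restricted to cells inside w[1..2]:
  [1..1]={T0}  "a"  orig:{}
  [2..2]={T1}  "b"  orig:{}
  [1..2]={A,B}  "ab"

Original NTs in T[1,2] deriving "ab": ["A", "B"]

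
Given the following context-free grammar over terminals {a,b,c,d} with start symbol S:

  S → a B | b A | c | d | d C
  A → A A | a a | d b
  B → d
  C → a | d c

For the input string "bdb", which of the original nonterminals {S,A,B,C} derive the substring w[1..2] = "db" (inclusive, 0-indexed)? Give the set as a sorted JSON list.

CNF form of G:
  S -> T0 B | T1 C | T2 A | c | d
  A -> A A | T0 T0 | T1 T2
  B -> d
  C -> T1 T3 | a
  T0 -> a
  T1 -> d
  T2 -> b
  T3 -> c

CYK fill — only the sub-triangle for w[1..2]:
  [1..1]={B,S,T1}  "d"  orig:{B,S}
  [2..2]={T2}  "b"  orig:{}
  [1..2]={A}  "db"

Original NTs in T[1,2] deriving "db": ["A"]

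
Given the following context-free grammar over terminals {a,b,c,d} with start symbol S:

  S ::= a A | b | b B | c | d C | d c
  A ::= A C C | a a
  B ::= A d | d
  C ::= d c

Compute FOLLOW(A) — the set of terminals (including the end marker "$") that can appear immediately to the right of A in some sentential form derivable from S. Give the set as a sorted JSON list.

FIRST iteration:
iter 1:
  A via A→a a: +{a}
  B via B→A d: +{a}
  B via B→d: +{d}
  C via C→d c: +{d}
  S via S→a A: +{a}
  S via S→b: +{b}
  S via S→c: +{c}
  S via S→d C: +{d}
  S: {a,b,c,d}  A: {a}  B: {a,d}  C: {d}
iter 2: — fixpoint
  S: {a,b,c,d}  A: {a}  B: {a,d}  C: {d}

FOLLOW sets:
initialize: $ ∈ FOLLOW(S)
iter 1:
  A→A C C: FOLLOW(A) ⊇ FIRST(C) = {d}; new: +{d}
  A→A C C: FOLLOW(C) ⊇ FIRST(C) = {d}; new: +{d}
  S→a A: FOLLOW(A) ⊇ FOLLOW(S) ⊇ {$}; new: +{$}
  S→b B: FOLLOW(B) ⊇ FOLLOW(S) ⊇ {$}; new: +{$}
  S→d C: FOLLOW(C) ⊇ FOLLOW(S) ⊇ {$}; new: +{$}
  S: {$}  A: {$,d}  B: {$}  C: {$,d}
iter 2: — fixpoint
  S: {$}  A: {$,d}  B: {$}  C: {$,d}

FOLLOW(A) = ["$", "d"]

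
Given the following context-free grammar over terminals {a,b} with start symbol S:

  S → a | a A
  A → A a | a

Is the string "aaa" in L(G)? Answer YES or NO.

Convert to CNF:
  S -> T0 A | a
  A -> A T0 | a
  T0 -> a

CYK table (by increasing span):
  [0..0]={A,S,T0}  "a"  orig:{A,S}
  [1..1]={A,S,T0}  "a"  orig:{A,S}
  [2..2]={A,S,T0}  "a"  orig:{A,S}
  [0..1]={A,S}  "aa"
  [1..2]={A,S}  "aa"
  [0..2]={A,S}  "aaa"

S ∈ T[0,2] ⇒ YES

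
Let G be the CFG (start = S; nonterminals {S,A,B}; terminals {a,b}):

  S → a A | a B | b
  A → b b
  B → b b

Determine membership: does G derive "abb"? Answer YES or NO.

CNF form of G:
  S -> T1 A | T1 B | b
  A -> T0 T0
  B -> T0 T0
  T0 -> b
  T1 -> a

CYK fill:
  cell(0,0) a: {T1}  orig:{}
  cell(1,1) b: {S,T0}  orig:{S}
  cell(2,2) b: {S,T0}  orig:{S}
  cell(0,1) ab: ∅
  cell(1,2) bb: {A,B}
  cell(0,2) abb: {S}

S ∈ T[0,2] ⇒ YES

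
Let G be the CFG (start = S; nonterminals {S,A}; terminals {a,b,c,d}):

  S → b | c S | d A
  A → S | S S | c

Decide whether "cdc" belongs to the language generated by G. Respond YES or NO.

CNF form of G:
  S -> T0 S | T1 A | b
  A -> S S | T0 S | T1 A | b | c
  T0 -> c
  T1 -> d

CYK table (by increasing span):
  cell(0,0) c: {A,T0}  orig:{A}
  cell(1,1) d: {T1}  orig:{}
  cell(2,2) c: {A,T0}  orig:{A}
  cell(0,1) cd: ∅
  cell(1,2) dc: {A,S}
  cell(0,2) cdc: {A,S}

S ∈ T[0,2] ⇒ YES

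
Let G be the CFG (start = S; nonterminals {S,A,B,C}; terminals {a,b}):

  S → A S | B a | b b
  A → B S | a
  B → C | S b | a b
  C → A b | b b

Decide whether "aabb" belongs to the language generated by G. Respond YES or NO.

CNF form of G:
  S -> A S | B T1 | T0 T0
  A -> B S | a
  B -> A T0 | S T0 | T0 T0 | T1 T0
  C -> A T0 | T0 T0
  T0 -> b
  T1 -> a

CYK fill:
  cell(0,0) a: {A,T1}  orig:{A}
  cell(1,1) a: {A,T1}  orig:{A}
  cell(2,2) b: {T0}  orig:{}
  cell(3,3) b: {T0}  orig:{}
  cell(0,1) aa: ∅
  cell(1,2) ab: {B,C}
  cell(2,3) bb: {B,C,S}
  cell(0,2) aab: ∅
  cell(1,3) abb: {S}
  cell(0,3) aabb: {S}

S ∈ T[0,3] ⇒ YES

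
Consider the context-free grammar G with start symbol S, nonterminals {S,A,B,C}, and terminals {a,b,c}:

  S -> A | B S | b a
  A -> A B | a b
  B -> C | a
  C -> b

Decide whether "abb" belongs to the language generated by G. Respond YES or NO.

CNF form of G:
  S -> A B | B S | T0 T1 | T1 T0
  A -> A B | T0 T1
  B -> a | b
  C -> b
  T0 -> a
  T1 -> b

CYK fill:
  T[0,0] 'a' = {B,T0}  orig:{B}
  T[1,1] 'b' = {B,C,T1}  orig:{B,C}
  T[2,2] 'b' = {B,C,T1}  orig:{B,C}
  T[0,1] 'ab' = {A,S}
  T[1,2] 'bb' = ∅
  T[0,2] 'abb' = {A,S}

S ∈ T[0,2] ⇒ YES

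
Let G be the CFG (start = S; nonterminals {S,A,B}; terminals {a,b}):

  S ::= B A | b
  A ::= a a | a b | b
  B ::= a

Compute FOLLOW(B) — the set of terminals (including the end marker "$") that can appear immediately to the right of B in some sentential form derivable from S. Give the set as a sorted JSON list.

Compute FIRST by fixpoint:
round 1:
  A via A→a a: +{a}
  A via A→b: +{b}
  B via B→a: +{a}
  S via S→B A: +{a}
  S via S→b: +{b}
  FIRST(S)={a,b}  FIRST(A)={a,b}  FIRST(B)={a}
round 2: done
  FIRST(S)={a,b}  FIRST(A)={a,b}  FIRST(B)={a}

Compute FOLLOW by fixpoint:
seed FOLLOW(S) with $
pass 1:
  S→B A: FOLLOW(B) ⊇ FIRST(A) = {a,b}; new: +{a,b}
  S→B A: FOLLOW(A) ⊇ FOLLOW(S) ⊇ {$}; new: +{$}
  S: {$}  A: {$}  B: {a,b}
pass 2: (no change)
  S: {$}  A: {$}  B: {a,b}

FOLLOW(B) = ["a", "b"]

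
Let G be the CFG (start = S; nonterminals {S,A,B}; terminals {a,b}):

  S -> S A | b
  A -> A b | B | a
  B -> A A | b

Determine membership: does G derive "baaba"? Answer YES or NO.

Convert to CNF:
  S -> S A | b
  A -> A A | A T0 | a | b
  B -> A A | b
  T0 -> b

CYK table (by increasing span):
  cell(0,0) b: {A,B,S,T0}  orig:{A,B,S}
  cell(1,1) a: {A}
  cell(2,2) a: {A}
  cell(3,3) b: {A,B,S,T0}  orig:{A,B,S}
  cell(4,4) a: {A}
  cell(0,1) ba: {A,B,S}
  cell(1,2) aa: {A,B}
  cell(2,3) ab: {A,B}
  cell(3,4) ba: {A,B,S}
  cell(0,2) baa: {A,B,S}
  cell(1,3) aab: {A,B}
  cell(2,4) aba: {A,B}
  cell(0,3) baab: {A,B,S}
  cell(1,4) aaba: {A,B}
  cell(0,4) baaba: {A,B,S}

S ∈ T[0,4] ⇒ YES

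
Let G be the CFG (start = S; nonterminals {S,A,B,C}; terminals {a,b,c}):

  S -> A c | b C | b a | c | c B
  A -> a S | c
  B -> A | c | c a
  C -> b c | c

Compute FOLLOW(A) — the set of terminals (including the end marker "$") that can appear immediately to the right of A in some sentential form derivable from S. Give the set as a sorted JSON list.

Compute FIRST by fixpoint:
iter 1:
  A via A→a S: +{a}
  A via A→c: +{c}
  B via B→A: +{a,c}
  C via C→b c: +{b}
  C via C→c: +{c}
  S via S→A c: +{a,c}
  S via S→b C: +{b}
  S: {a,b,c}  A: {a,c}  B: {a,c}  C: {b,c}
iter 2: (stable)
  S: {a,b,c}  A: {a,c}  B: {a,c}  C: {b,c}

FOLLOW sets:
seed FOLLOW(S) with $
pass 1:
  S→A c: FOLLOW(A) ⊇ FIRST(c) = {c}; new: +{c}
  S→b C: FOLLOW(C) ⊇ FOLLOW(S) ⊇ {$}; new: +{$}
  S→c B: FOLLOW(B) ⊇ FOLLOW(S) ⊇ {$}; new: +{$}
  FOLLOW(S)={$}  FOLLOW(A)={c}  FOLLOW(B)={$}  FOLLOW(C)={$}
pass 2:
  A→a S: FOLLOW(S) ⊇ FOLLOW(A) ⊇ {c}; new: +{c}
  B→A: FOLLOW(A) ⊇ FOLLOW(B) ⊇ {$}; new: +{$}
  S→b C: FOLLOW(C) ⊇ FOLLOW(S) ⊇ {$,c}; new: +{c}
  S→c B: FOLLOW(B) ⊇ FOLLOW(S) ⊇ {$,c}; new: +{c}
  FOLLOW(S)={$,c}  FOLLOW(A)={$,c}  FOLLOW(B)={$,c}  FOLLOW(C)={$,c}
pass 3: — fixpoint
  FOLLOW(S)={$,c}  FOLLOW(A)={$,c}  FOLLOW(B)={$,c}  FOLLOW(C)={$,c}

FOLLOW(A) = ["$", "c"]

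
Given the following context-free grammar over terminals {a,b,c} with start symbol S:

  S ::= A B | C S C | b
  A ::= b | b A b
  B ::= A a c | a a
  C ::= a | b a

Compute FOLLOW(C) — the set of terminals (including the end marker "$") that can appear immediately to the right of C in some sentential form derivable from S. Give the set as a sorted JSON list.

FIRST iteration:
pass 1:
  A via A→b: +{b}
  B via B→A a c: +{b}
  B via B→a a: +{a}
  C via C→a: +{a}
  C via C→b a: +{b}
  S via S→A B: +{b}
  S via S→C S C: +{a}
  FIRST(S)={a,b}  FIRST(A)={b}  FIRST(B)={a,b}  FIRST(C)={a,b}
pass 2: — fixpoint
  FIRST(S)={a,b}  FIRST(A)={b}  FIRST(B)={a,b}  FIRST(C)={a,b}

FOLLOW iteration:
initialize: $ ∈ FOLLOW(S)
round 1:
  A→b A b: FOLLOW(A) ⊇ FIRST(b) = {b}; new: +{b}
  B→A a c: FOLLOW(A) ⊇ FIRST(a) = {a}; new: +{a}
  S→A B: FOLLOW(B) ⊇ FOLLOW(S) ⊇ {$}; new: +{$}
  S→C S C: FOLLOW(C) ⊇ FIRST(S) = {a,b}; new: +{a,b}
  S→C S C: FOLLOW(S) ⊇ FIRST(C) = {a,b}; new: +{a,b}
  S→C S C: FOLLOW(C) ⊇ FOLLOW(S) ⊇ {$,a,b}; new: +{$}
  FOLLOW(S)={$,a,b}  FOLLOW(A)={a,b}  FOLLOW(B)={$}  FOLLOW(C)={$,a,b}
round 2:
  S→A B: FOLLOW(B) ⊇ FOLLOW(S) ⊇ {$,a,b}; new: +{a,b}
  FOLLOW(S)={$,a,b}  FOLLOW(A)={a,b}  FOLLOW(B)={$,a,b}  FOLLOW(C)={$,a,b}
round 3: — fixpoint
  FOLLOW(S)={$,a,b}  FOLLOW(A)={a,b}  FOLLOW(B)={$,a,b}  FOLLOW(C)={$,a,b}

FOLLOW(C) = ["$", "a", "b"]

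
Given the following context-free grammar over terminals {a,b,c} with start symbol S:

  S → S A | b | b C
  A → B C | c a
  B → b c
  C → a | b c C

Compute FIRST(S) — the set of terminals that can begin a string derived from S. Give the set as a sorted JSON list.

FIRST iteration:
pass 1:
  A via A→c a: +{c}
  B via B→b c: +{b}
  C via C→a: +{a}
  C via C→b c C: +{b}
  S via S→b: +{b}
  S: {b}  A: {c}  B: {b}  C: {a,b}
pass 2:
  A via A→B C: +{b}
  S: {b}  A: {b,c}  B: {b}  C: {a,b}
pass 3: (stable)
  S: {b}  A: {b,c}  B: {b}  C: {a,b}

FIRST(S) = ["b"]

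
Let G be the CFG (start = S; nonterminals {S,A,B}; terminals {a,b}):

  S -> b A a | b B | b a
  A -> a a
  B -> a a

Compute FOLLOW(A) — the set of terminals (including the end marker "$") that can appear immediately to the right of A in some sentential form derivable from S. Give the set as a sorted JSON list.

Compute FIRST by fixpoint:
round 1:
  A via A→a a: +{a}
  B via B→a a: +{a}
  S via S→b A a: +{b}
  FIRST(S)={b}  FIRST(A)={a}  FIRST(B)={a}
round 2: (no change)
  FIRST(S)={b}  FIRST(A)={a}  FIRST(B)={a}

FOLLOW iteration:
initialize: $ ∈ FOLLOW(S)
pass 1:
  S→b A a: FOLLOW(A) ⊇ FIRST(a) = {a}; new: +{a}
  S→b B: FOLLOW(B) ⊇ FOLLOW(S) ⊇ {$}; new: +{$}
  S: {$}  A: {a}  B: {$}
pass 2: — fixpoint
  S: {$}  A: {a}  B: {$}

FOLLOW(A) = ["a"]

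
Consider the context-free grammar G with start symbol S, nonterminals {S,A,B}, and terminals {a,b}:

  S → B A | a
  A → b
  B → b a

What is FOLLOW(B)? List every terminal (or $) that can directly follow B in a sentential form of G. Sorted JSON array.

FIRST sets, iterate to fixpoint:
round 1:
  A via A→b: +{b}
  B via B→b a: +{b}
  S via S→B A: +{b}
  S via S→a: +{a}
  S: {a,b}  A: {b}  B: {b}
round 2: (no change)
  S: {a,b}  A: {b}  B: {b}

FOLLOW sets:
seed FOLLOW(S) with $
iter 1:
  S→B A: FOLLOW(B) ⊇ FIRST(A) = {b}; new: +{b}
  S→B A: FOLLOW(A) ⊇ FOLLOW(S) ⊇ {$}; new: +{$}
  FOLLOW[S]={$}  FOLLOW[A]={$}  FOLLOW[B]={b}
iter 2: — fixpoint
  FOLLOW[S]={$}  FOLLOW[A]={$}  FOLLOW[B]={b}

FOLLOW(B) = ["b"]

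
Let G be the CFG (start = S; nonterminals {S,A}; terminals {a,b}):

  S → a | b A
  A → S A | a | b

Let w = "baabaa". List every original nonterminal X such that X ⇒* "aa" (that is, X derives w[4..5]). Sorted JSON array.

Convert to CNF:
  S -> T0 A | a
  A -> S A | a | b
  T0 -> b

CYK fill (cells [i..j] with 4 ≤ i ≤ j ≤ 5 only):
  [4..4]={A,S}  "a"
  [5..5]={A,S}  "a"
  [4..5]={A}  "aa"

Original NTs in T[4,5] deriving "aa": ["A"]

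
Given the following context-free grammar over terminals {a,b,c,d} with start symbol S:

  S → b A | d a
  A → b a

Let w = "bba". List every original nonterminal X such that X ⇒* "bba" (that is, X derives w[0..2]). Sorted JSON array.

Convert to CNF:
  S -> T0 A | T2 T1
  A -> T0 T1
  T0 -> b
  T1 -> a
  T2 -> d

CYK fill — only the sub-triangle for w[0..2]:
  T[0,0] 'b' = {T0}  orig:{}
  T[1,1] 'b' = {T0}  orig:{}
  T[2,2] 'a' = {T1}  orig:{}
  T[0,1] 'bb' = ∅
  T[1,2] 'ba' = {A}
  T[0,2] 'bba' = {S}

Original NTs in T[0,2] deriving "bba": ["S"]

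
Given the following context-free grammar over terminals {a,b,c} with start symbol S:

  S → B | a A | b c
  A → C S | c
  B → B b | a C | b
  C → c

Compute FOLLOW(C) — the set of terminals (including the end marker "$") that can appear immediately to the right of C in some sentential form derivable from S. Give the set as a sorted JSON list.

Compute FIRST by fixpoint:
pass 1:
  A via A→c: +{c}
  B via B→a C: +{a}
  B via B→b: +{b}
  C via C→c: +{c}
  S via S→B: +{a,b}
  FIRST[S]={a,b}  FIRST[A]={c}  FIRST[B]={a,b}  FIRST[C]={c}
pass 2: (stable)
  FIRST[S]={a,b}  FIRST[A]={c}  FIRST[B]={a,b}  FIRST[C]={c}

Compute FOLLOW by fixpoint:
seed FOLLOW(S) with $
[1]
  A→C S: FOLLOW(C) ⊇ FIRST(S) = {a,b}; new: +{a,b}
  B→B b: FOLLOW(B) ⊇ FIRST(b) = {b}; new: +{b}
  S→B: FOLLOW(B) ⊇ FOLLOW(S) ⊇ {$}; new: +{$}
  S→a A: FOLLOW(A) ⊇ FOLLOW(S) ⊇ {$}; new: +{$}
  S: {$}  A: {$}  B: {$,b}  C: {a,b}
[2]
  B→a C: FOLLOW(C) ⊇ FOLLOW(B) ⊇ {$,b}; new: +{$}
  S: {$}  A: {$}  B: {$,b}  C: {$,a,b}
[3] (stable)
  S: {$}  A: {$}  B: {$,b}  C: {$,a,b}

FOLLOW(C) = ["$", "a", "b"]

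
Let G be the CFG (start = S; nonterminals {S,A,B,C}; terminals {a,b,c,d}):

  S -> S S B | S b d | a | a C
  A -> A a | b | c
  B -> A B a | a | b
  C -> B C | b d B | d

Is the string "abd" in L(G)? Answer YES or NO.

Convert to CNF:
  S -> S X5 | S X6 | T0 C | a
  A -> A T0 | b | c
  B -> A X3 | a | b
  C -> B C | T1 X4 | d
  T0 -> a
  T1 -> b
  T2 -> d
  X3 -> B T0
  X4 -> T2 B
  X5 -> S B
  X6 -> T1 T2

CYK fill:
  [0..0]={B,S,T0}  "a"  orig:{B,S}
  [1..1]={A,B,T1}  "b"  orig:{A,B}
  [2..2]={C,T2}  "d"  orig:{C}
  [0..1]={X5}  "ab"  orig:{}
  [1..2]={C,X6}  "bd"  orig:{C}
  [0..2]={C,S}  "abd"

S ∈ T[0,2] ⇒ YES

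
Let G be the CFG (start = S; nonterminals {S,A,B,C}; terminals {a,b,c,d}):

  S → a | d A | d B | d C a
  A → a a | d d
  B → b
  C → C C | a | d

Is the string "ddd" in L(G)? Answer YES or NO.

CNF form of G:
  S -> T1 A | T1 B | T1 X2 | a
  A -> T0 T0 | T1 T1
  B -> b
  C -> C C | a | d
  T0 -> a
  T1 -> d
  X2 -> C T0

CYK table (by increasing span):
  cell(0,0) d: {C,T1}  orig:{C}
  cell(1,1) d: {C,T1}  orig:{C}
  cell(2,2) d: {C,T1}  orig:{C}
  cell(0,1) dd: {A,C}
  cell(1,2) dd: {A,C}
  cell(0,2) ddd: {C,S}

S ∈ T[0,2] ⇒ YES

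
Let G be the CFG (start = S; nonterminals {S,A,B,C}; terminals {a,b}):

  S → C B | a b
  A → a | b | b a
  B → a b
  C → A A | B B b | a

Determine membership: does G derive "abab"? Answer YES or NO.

CNF form of G:
  S -> C B | T1 T0
  A -> T0 T1 | a | b
  B -> T1 T0
  C -> A A | B X2 | a
  T0 -> b
  T1 -> a
  X2 -> B T0

Fill CYK table bottom-up:
  cell(0,0) a: {A,C,T1}  orig:{A,C}
  cell(1,1) b: {A,T0}  orig:{A}
  cell(2,2) a: {A,C,T1}  orig:{A,C}
  cell(3,3) b: {A,T0}  orig:{A}
  cell(0,1) ab: {B,C,S}
  cell(1,2) ba: {A,C}
  cell(2,3) ab: {B,C,S}
  cell(0,2) aba: {C}
  cell(1,3) bab: {C}
  cell(0,3) abab: {S}

S ∈ T[0,3] ⇒ YES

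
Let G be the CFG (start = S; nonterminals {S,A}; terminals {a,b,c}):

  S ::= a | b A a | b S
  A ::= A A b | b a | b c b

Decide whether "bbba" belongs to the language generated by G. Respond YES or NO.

Convert to CNF:
  S -> T0 S | T0 X5 | a
  A -> A X3 | T0 T1 | T0 X4
  T0 -> b
  T1 -> a
  T2 -> c
  X3 -> A T0
  X4 -> T2 T0
  X5 -> A T1

Fill CYK table bottom-up:
  cell(0,0) b: {T0}  orig:{}
  cell(1,1) b: {T0}  orig:{}
  cell(2,2) b: {T0}  orig:{}
  cell(3,3) a: {S,T1}  orig:{S}
  cell(0,1) bb: ∅
  cell(1,2) bb: ∅
  cell(2,3) ba: {A,S}
  cell(0,2) bbb: ∅
  cell(1,3) bba: {S}
  cell(0,3) bbba: {S}

S ∈ T[0,3] ⇒ YES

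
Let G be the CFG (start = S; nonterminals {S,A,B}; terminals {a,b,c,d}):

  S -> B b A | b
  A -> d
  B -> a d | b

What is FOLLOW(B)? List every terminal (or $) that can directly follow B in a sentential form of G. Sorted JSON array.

Compute FIRST by fixpoint:
pass 1:
  A via A→d: +{d}
  B via B→a d: +{a}
  B via B→b: +{b}
  S via S→B b A: +{a,b}
  S: {a,b}  A: {d}  B: {a,b}
pass 2: done
  S: {a,b}  A: {d}  B: {a,b}

Compute FOLLOW by fixpoint:
seed FOLLOW(S) with $
pass 1:
  S→B b A: FOLLOW(B) ⊇ FIRST(b) = {b}; new: +{b}
  S→B b A: FOLLOW(A) ⊇ FOLLOW(S) ⊇ {$}; new: +{$}
  S: {$}  A: {$}  B: {b}
pass 2: done
  S: {$}  A: {$}  B: {b}

FOLLOW(B) = ["b"]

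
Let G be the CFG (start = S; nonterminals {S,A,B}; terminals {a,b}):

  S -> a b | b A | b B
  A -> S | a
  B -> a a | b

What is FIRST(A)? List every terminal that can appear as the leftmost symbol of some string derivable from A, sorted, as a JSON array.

FIRST iteration:
pass 1:
  A via A→a: +{a}
  B via B→a a: +{a}
  B via B→b: +{b}
  S via S→a b: +{a}
  S via S→b A: +{b}
  S: {a,b}  A: {a}  B: {a,b}
pass 2:
  A via A→S: +{b}
  S: {a,b}  A: {a,b}  B: {a,b}
pass 3: — fixpoint
  S: {a,b}  A: {a,b}  B: {a,b}

FIRST(A) = ["a", "b"]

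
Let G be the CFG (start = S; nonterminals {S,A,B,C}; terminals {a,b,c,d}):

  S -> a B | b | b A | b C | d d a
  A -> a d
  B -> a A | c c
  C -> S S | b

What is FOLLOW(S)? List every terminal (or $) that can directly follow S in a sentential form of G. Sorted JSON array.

Compute FIRST by fixpoint:
[1]
  A via A→a d: +{a}
  B via B→a A: +{a}
  B via B→c c: +{c}
  C via C→b: +{b}
  S via S→a B: +{a}
  S via S→b: +{b}
  S via S→d d a: +{d}
  FIRST(S)={a,b,d}  FIRST(A)={a}  FIRST(B)={a,c}  FIRST(C)={b}
[2]
  C via C→S S: +{a,d}
  FIRST(S)={a,b,d}  FIRST(A)={a}  FIRST(B)={a,c}  FIRST(C)={a,b,d}
[3] — fixpoint
  FIRST(S)={a,b,d}  FIRST(A)={a}  FIRST(B)={a,c}  FIRST(C)={a,b,d}

FOLLOW iteration:
seed FOLLOW(S) with $
pass 1:
  C→S S: FOLLOW(S) ⊇ FIRST(S) = {a,b,d}; new: +{a,b,d}
  S→a B: FOLLOW(B) ⊇ FOLLOW(S) ⊇ {$,a,b,d}; new: +{$,a,b,d}
  S→b A: FOLLOW(A) ⊇ FOLLOW(S) ⊇ {$,a,b,d}; new: +{$,a,b,d}
  S→b C: FOLLOW(C) ⊇ FOLLOW(S) ⊇ {$,a,b,d}; new: +{$,a,b,d}
  FOLLOW[S]={$,a,b,d}  FOLLOW[A]={$,a,b,d}  FOLLOW[B]={$,a,b,d}  FOLLOW[C]={$,a,b,d}
pass 2: done
  FOLLOW[S]={$,a,b,d}  FOLLOW[A]={$,a,b,d}  FOLLOW[B]={$,a,b,d}  FOLLOW[C]={$,a,b,d}

FOLLOW(S) = ["$", "a", "b", "d"]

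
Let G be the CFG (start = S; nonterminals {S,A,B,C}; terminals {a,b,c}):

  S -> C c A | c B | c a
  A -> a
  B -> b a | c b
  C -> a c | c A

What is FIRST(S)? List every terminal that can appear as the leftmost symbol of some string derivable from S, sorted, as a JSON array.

FIRST iteration:
pass 1:
  A via A→a: +{a}
  B via B→b a: +{b}
  B via B→c b: +{c}
  C via C→a c: +{a}
  C via C→c A: +{c}
  S via S→C c A: +{a,c}
  FIRST[S]={a,c}  FIRST[A]={a}  FIRST[B]={b,c}  FIRST[C]={a,c}
pass 2: done
  FIRST[S]={a,c}  FIRST[A]={a}  FIRST[B]={b,c}  FIRST[C]={a,c}

FIRST(S) = ["a", "c"]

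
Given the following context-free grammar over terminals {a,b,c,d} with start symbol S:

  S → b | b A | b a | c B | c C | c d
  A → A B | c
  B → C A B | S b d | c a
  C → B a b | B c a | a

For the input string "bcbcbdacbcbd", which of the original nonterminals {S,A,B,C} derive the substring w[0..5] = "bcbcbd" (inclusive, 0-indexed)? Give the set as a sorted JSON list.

Convert to CNF:
  S -> T0 A | T0 T3 | T2 B | T2 C | T2 T1 | b
  A -> A B | c
  B -> C X4 | S X5 | T2 T3
  C -> B X6 | B X7 | a
  T0 -> b
  T1 -> d
  T2 -> c
  T3 -> a
  X4 -> A B
  X5 -> T0 T1
  X6 -> T3 T0
  X7 -> T2 T3

CYK table (by increasing span) (cells [i..j] with 0 ≤ i ≤ j ≤ 5 only):
  [0..0]={S,T0}  "b"  orig:{S}
  [1..1]={A,T2}  "c"  orig:{A}
  [2..2]={S,T0}  "b"  orig:{S}
  [3..3]={A,T2}  "c"  orig:{A}
  [4..4]={S,T0}  "b"  orig:{S}
  [5..5]={T1}  "d"  orig:{}
  [0..1]={S}  "bc"
  [1..2]=∅  "cb"
  [2..3]={S}  "bc"
  [3..4]=∅  "cb"
  [4..5]={X5}  "bd"  orig:{}
  [0..2]=∅  "bcb"
  [1..3]=∅  "cbc"
  [2..4]=∅  "bcb"
  [3..5]=∅  "cbd"
  [0..3]=∅  "bcbc"
  [1..4]=∅  "cbcb"
  [2..5]={B}  "bcbd"
  [0..4]=∅  "bcbcb"
  [1..5]={A,S,X4}  "cbcbd"  orig:{A,S}
  [0..5]={S}  "bcbcbd"

Original NTs in T[0,5] deriving "bcbcbd": ["S"]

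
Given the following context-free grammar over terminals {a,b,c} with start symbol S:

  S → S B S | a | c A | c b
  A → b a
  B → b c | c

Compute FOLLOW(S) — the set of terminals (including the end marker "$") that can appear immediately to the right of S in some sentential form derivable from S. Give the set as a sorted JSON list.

FIRST iteration:
round 1:
  A via A→b a: +{b}
  B via B→b c: +{b}
  B via B→c: +{c}
  S via S→a: +{a}
  S via S→c A: +{c}
  FIRST(S)={a,c}  FIRST(A)={b}  FIRST(B)={b,c}
round 2: done
  FIRST(S)={a,c}  FIRST(A)={b}  FIRST(B)={b,c}

FOLLOW sets:
FOLLOW(S) := {$}
iter 1:
  S→S B S: FOLLOW(S) ⊇ FIRST(B) = {b,c}; new: +{b,c}
  S→S B S: FOLLOW(B) ⊇ FIRST(S) = {a,c}; new: +{a,c}
  S→c A: FOLLOW(A) ⊇ FOLLOW(S) ⊇ {$,b,c}; new: +{$,b,c}
  FOLLOW(S)={$,b,c}  FOLLOW(A)={$,b,c}  FOLLOW(B)={a,c}
iter 2: (stable)
  FOLLOW(S)={$,b,c}  FOLLOW(A)={$,b,c}  FOLLOW(B)={a,c}

FOLLOW(S) = ["$", "b", "c"]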